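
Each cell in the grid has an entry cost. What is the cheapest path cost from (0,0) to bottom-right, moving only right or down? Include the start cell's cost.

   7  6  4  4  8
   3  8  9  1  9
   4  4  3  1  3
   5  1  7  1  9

Path r0c0 -> r1c0 -> r2c0 -> r2c1 -> r2c2 -> r2c3 -> r3c3 -> r3c4: 7 + 3 + 4 + 4 + 3 + 1 + 1 + 9 = 32.
For comparison, the top-then-right route costs 50.

32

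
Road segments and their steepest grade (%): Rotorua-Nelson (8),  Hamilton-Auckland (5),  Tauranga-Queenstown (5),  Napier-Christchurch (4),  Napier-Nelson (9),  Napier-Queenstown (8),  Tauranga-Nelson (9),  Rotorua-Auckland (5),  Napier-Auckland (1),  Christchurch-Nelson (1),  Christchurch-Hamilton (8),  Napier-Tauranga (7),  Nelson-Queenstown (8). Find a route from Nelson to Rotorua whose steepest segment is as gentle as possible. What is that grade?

Checking several routes:
Nelson -> Queenstown -> Napier -> Auckland -> Rotorua: max(8, 8, 1, 5) = 8
Nelson -> Queenstown -> Napier -> Christchurch -> Hamilton -> Auckland -> Rotorua: max(8, 8, 4, 8, 5, 5) = 8
Nelson -> Christchurch -> Napier -> Auckland -> Rotorua: max(1, 4, 1, 5) = 5
Nelson -> Rotorua: max(8) = 8
Smallest bottleneck: 5%.

5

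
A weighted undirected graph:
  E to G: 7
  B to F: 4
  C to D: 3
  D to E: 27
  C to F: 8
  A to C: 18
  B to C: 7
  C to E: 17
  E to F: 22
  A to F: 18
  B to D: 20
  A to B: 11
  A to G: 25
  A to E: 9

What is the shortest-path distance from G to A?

16

A few of the G→A routes:
G→A: 25
G→E→C→A: 7 + 17 + 18 = 42
G→E→A: 7 + 9 = 16
G→E→C→B→A: 7 + 17 + 7 + 11 = 42
Best route has total 16.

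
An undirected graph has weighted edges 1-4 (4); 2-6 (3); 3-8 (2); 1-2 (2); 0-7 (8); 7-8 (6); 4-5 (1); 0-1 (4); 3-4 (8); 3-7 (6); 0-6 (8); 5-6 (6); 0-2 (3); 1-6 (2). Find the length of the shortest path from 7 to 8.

Comparing a few candidate routes:
7-8: 6
7-0-2-1-4-3-8: 8 + 3 + 2 + 4 + 8 + 2 = 27
7-3-8: 6 + 2 = 8
7-0-1-4-3-8: 8 + 4 + 4 + 8 + 2 = 26
7-0-2-6-1-4-3-8: 8 + 3 + 3 + 2 + 4 + 8 + 2 = 30
Shortest: 6.

6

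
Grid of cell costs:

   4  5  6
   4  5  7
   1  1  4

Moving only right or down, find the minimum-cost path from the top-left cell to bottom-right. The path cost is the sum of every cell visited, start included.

14

Take (0,0)→(1,0)→(2,0)→(2,1)→(2,2) for a total of 4 + 4 + 1 + 1 + 4 = 14.
(Top row then right column would cost 26.)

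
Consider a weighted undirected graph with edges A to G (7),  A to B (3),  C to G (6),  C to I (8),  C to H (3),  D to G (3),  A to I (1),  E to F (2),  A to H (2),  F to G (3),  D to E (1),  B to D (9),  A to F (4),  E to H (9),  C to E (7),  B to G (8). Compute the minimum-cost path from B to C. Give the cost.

8

Checking several routes:
B - G - C: 8 + 6 = 14
B - A - G - C: 3 + 7 + 6 = 16
B - A - I - C: 3 + 1 + 8 = 12
B - A - F - E - C: 3 + 4 + 2 + 7 = 16
B - A - F - G - C: 3 + 4 + 3 + 6 = 16
B - A - H - C: 3 + 2 + 3 = 8
Shortest: 8.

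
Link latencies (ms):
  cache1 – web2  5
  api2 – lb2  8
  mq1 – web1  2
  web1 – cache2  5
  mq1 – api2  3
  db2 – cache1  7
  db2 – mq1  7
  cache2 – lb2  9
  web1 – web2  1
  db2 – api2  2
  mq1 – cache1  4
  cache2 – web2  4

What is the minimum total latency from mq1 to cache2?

7

A few of the mq1→cache2 routes:
mq1 -> web1 -> web2 -> cache2: 2 + 1 + 4 = 7
mq1 -> cache1 -> web2 -> cache2: 4 + 5 + 4 = 13
mq1 -> web1 -> cache2: 2 + 5 = 7
mq1 -> cache1 -> web2 -> web1 -> cache2: 4 + 5 + 1 + 5 = 15
Shortest: 7 ms.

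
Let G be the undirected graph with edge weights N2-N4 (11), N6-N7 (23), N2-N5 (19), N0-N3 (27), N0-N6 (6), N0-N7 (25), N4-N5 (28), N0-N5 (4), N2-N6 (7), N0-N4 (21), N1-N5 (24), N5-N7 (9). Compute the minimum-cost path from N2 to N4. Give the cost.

11

Checking several routes:
N2 -> N6 -> N0 -> N5 -> N4: 7 + 6 + 4 + 28 = 45
N2 -> N6 -> N0 -> N4: 7 + 6 + 21 = 34
N2 -> N5 -> N0 -> N4: 19 + 4 + 21 = 44
N2 -> N4: 11
The minimum is 11.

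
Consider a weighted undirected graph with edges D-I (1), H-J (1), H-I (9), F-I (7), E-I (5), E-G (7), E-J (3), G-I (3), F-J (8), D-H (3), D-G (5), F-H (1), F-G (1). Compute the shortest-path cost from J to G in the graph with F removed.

Comparing a few candidate routes:
J -> H -> D -> G: 1 + 3 + 5 = 9
J -> E -> I -> G: 3 + 5 + 3 = 11
J -> E -> I -> D -> G: 3 + 5 + 1 + 5 = 14
J -> E -> G: 3 + 7 = 10
J -> H -> I -> G: 1 + 9 + 3 = 13
J -> H -> D -> I -> G: 1 + 3 + 1 + 3 = 8
Shortest: 8.

8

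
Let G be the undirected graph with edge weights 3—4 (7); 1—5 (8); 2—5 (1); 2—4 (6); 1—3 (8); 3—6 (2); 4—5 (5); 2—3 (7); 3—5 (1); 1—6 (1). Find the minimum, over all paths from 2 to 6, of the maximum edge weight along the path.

2

Comparing a few candidate routes:
2 -> 5 -> 3 -> 6: max(1, 1, 2) = 2
2 -> 3 -> 6: max(7, 2) = 7
2 -> 4 -> 3 -> 6: max(6, 7, 2) = 7
2 -> 5 -> 4 -> 3 -> 6: max(1, 5, 7, 2) = 7
2 -> 4 -> 5 -> 3 -> 6: max(6, 5, 1, 2) = 6
The minimum achievable maximum is 2.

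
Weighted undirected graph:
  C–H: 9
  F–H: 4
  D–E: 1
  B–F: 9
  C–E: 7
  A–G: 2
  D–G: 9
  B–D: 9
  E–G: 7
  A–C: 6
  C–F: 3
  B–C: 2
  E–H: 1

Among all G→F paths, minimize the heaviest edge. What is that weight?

Some routes from G to F:
G → A → C → E → H → F: max(2, 6, 7, 1, 4) = 7
G → E → C → F: max(7, 7, 3) = 7
G → A → C → F: max(2, 6, 3) = 6
The minimum achievable maximum is 6.

6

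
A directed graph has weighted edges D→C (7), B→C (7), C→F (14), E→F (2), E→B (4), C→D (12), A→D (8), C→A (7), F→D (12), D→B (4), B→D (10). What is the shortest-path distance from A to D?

8

Routes from A to D:
A-D: 8
The minimum is 8.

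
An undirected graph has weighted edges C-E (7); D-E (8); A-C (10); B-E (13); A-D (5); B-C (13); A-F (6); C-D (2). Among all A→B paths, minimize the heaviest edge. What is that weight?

A few of the A→B routes:
A -> D -> E -> C -> B: max(5, 8, 7, 13) = 13
A -> D -> E -> B: max(5, 8, 13) = 13
A -> D -> C -> E -> B: max(5, 2, 7, 13) = 13
Smallest bottleneck: 13.

13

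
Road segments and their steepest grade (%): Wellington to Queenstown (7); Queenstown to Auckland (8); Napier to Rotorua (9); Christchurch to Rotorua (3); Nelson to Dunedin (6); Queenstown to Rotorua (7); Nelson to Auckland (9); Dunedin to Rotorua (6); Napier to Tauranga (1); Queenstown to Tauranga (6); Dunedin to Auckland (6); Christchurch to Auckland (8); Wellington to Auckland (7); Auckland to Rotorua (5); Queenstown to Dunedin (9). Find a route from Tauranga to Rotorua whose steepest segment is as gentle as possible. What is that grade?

7

Checking several routes:
Tauranga - Queenstown - Rotorua: max(6, 7) = 7
Tauranga - Queenstown - Auckland - Dunedin - Rotorua: max(6, 8, 6, 6) = 8
Tauranga - Queenstown - Auckland - Christchurch - Rotorua: max(6, 8, 8, 3) = 8
Tauranga - Queenstown - Wellington - Auckland - Rotorua: max(6, 7, 7, 5) = 7
Tauranga - Queenstown - Auckland - Rotorua: max(6, 8, 5) = 8
Tauranga - Queenstown - Wellington - Auckland - Dunedin - Rotorua: max(6, 7, 7, 6, 6) = 7
Smallest bottleneck: 7%.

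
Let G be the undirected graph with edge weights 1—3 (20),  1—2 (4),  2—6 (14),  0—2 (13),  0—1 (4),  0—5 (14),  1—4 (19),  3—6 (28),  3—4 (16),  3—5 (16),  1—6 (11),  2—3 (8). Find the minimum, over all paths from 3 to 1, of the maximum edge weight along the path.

8

Comparing a few candidate routes:
3 → 2 → 0 → 1: max(8, 13, 4) = 13
3 → 2 → 1: max(8, 4) = 8
3 → 2 → 6 → 1: max(8, 14, 11) = 14
Smallest bottleneck: 8.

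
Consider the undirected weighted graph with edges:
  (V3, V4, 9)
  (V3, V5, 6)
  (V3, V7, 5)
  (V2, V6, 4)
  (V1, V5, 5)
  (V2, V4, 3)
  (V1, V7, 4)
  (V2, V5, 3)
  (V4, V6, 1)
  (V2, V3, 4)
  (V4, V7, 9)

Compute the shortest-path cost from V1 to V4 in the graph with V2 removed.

A few of the V1→V4 routes:
V1 - V7 - V3 - V4: 4 + 5 + 9 = 18
V1 - V5 - V3 - V4: 5 + 6 + 9 = 20
V1 - V7 - V4: 4 + 9 = 13
The minimum is 13.

13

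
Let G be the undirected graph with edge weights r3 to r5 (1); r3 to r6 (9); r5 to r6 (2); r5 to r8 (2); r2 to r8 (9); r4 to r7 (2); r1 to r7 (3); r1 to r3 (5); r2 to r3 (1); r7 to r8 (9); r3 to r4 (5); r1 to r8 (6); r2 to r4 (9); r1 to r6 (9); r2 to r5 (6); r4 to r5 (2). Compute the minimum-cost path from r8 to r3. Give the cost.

3

Comparing a few candidate routes:
r8→r5→r2→r3: 2 + 6 + 1 = 9
r8→r5→r4→r3: 2 + 2 + 5 = 9
r8→r2→r3: 9 + 1 = 10
r8→r5→r3: 2 + 1 = 3
The minimum is 3.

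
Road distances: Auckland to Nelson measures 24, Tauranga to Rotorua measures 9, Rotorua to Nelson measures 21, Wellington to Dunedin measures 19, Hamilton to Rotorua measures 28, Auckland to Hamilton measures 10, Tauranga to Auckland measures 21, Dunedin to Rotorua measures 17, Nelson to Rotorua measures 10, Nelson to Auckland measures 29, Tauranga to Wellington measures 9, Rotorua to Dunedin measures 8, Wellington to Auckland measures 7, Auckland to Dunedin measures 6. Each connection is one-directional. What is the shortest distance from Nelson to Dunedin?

18

Routes from Nelson to Dunedin:
Nelson -> Rotorua -> Dunedin: 10 + 8 = 18
Nelson -> Auckland -> Hamilton -> Rotorua -> Dunedin: 29 + 10 + 28 + 8 = 75
Nelson -> Auckland -> Dunedin: 29 + 6 = 35
Shortest: 18.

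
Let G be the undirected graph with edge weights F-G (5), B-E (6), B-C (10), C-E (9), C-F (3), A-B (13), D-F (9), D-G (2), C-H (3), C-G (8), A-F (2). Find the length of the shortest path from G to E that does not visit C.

Candidate routes:
G - D - F - A - B - E: 2 + 9 + 2 + 13 + 6 = 32
G - F - A - B - E: 5 + 2 + 13 + 6 = 26
Shortest: 26.

26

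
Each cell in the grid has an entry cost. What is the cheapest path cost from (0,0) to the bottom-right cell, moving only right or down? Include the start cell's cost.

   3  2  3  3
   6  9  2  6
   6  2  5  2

Cheapest: (0,0)→(0,1)→(0,2)→(1,2)→(2,2)→(2,3)
  3 + 2 + 3 + 2 + 5 + 2 = 17
For comparison, the top-then-right route costs 19.

17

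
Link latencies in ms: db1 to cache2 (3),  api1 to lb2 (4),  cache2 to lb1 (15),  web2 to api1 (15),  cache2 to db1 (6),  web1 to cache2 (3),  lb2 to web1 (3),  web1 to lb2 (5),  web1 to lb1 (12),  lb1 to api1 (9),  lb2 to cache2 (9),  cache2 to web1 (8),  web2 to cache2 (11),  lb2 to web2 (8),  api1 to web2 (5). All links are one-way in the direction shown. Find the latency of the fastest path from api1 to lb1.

Checking several routes:
api1 - lb2 - web1 - cache2 - lb1: 4 + 3 + 3 + 15 = 25
api1 - lb2 - cache2 - web1 - lb1: 4 + 9 + 8 + 12 = 33
api1 - lb2 - web1 - lb1: 4 + 3 + 12 = 19
api1 - web2 - cache2 - lb1: 5 + 11 + 15 = 31
api1 - lb2 - cache2 - lb1: 4 + 9 + 15 = 28
Best route has total 19 ms.

19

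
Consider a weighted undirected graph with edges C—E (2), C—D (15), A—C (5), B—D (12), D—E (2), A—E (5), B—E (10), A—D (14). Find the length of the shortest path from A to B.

Some routes from A to B:
A -> E -> B: 5 + 10 = 15
A -> C -> E -> D -> B: 5 + 2 + 2 + 12 = 21
A -> E -> D -> B: 5 + 2 + 12 = 19
A -> D -> E -> B: 14 + 2 + 10 = 26
A -> D -> B: 14 + 12 = 26
A -> C -> E -> B: 5 + 2 + 10 = 17
Best route has total 15.

15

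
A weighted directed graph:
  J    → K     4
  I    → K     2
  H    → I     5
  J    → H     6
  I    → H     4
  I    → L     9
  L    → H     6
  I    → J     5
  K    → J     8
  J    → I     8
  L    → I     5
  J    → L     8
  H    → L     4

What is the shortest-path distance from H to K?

7

Candidate routes:
H → L → I → J → K: 4 + 5 + 5 + 4 = 18
H → I → J → K: 5 + 5 + 4 = 14
H → I → K: 5 + 2 = 7
H → L → I → K: 4 + 5 + 2 = 11
Best route has total 7.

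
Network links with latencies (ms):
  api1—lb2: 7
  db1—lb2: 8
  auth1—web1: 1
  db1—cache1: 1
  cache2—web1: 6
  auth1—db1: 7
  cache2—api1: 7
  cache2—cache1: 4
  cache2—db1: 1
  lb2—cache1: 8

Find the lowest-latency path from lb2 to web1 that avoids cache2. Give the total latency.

16

Routes from lb2 to web1 avoiding cache2:
lb2 -> cache1 -> db1 -> auth1 -> web1: 8 + 1 + 7 + 1 = 17
lb2 -> db1 -> auth1 -> web1: 8 + 7 + 1 = 16
Shortest: 16 ms.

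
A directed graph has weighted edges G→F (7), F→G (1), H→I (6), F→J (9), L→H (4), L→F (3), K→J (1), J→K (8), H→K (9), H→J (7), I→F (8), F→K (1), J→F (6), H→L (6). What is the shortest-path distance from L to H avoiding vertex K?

4

Routes from L to H avoiding K:
L→H: 4
Shortest: 4.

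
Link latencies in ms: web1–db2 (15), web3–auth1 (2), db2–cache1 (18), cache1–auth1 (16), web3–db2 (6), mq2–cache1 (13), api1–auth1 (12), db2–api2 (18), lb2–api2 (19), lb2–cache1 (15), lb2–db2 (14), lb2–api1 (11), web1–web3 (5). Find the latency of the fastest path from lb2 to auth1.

22

A few of the lb2→auth1 routes:
lb2 - cache1 - auth1: 15 + 16 = 31
lb2 - db2 - web3 - auth1: 14 + 6 + 2 = 22
lb2 - db2 - web1 - web3 - auth1: 14 + 15 + 5 + 2 = 36
lb2 - cache1 - db2 - web3 - auth1: 15 + 18 + 6 + 2 = 41
lb2 - api1 - auth1: 11 + 12 = 23
Best route has total 22 ms.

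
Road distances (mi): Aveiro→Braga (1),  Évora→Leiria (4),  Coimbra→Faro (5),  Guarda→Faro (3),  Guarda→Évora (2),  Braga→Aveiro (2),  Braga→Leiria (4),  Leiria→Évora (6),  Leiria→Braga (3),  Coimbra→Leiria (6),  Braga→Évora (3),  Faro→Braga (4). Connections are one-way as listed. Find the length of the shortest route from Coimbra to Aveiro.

Paths from Coimbra to Aveiro:
Coimbra→Leiria→Braga→Aveiro: 6 + 3 + 2 = 11
Coimbra→Faro→Braga→Aveiro: 5 + 4 + 2 = 11
The minimum is 11 mi.

11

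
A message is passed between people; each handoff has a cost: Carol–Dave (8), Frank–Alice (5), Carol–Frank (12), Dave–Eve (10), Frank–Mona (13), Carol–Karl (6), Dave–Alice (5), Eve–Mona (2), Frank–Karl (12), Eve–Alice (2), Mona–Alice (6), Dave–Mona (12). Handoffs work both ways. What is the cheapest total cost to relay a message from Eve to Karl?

19

Checking several routes:
Eve→Mona→Alice→Frank→Karl: 2 + 6 + 5 + 12 = 25
Eve→Alice→Frank→Carol→Karl: 2 + 5 + 12 + 6 = 25
Eve→Dave→Carol→Karl: 10 + 8 + 6 = 24
Eve→Alice→Dave→Carol→Karl: 2 + 5 + 8 + 6 = 21
Eve→Alice→Frank→Karl: 2 + 5 + 12 = 19
Eve→Mona→Alice→Dave→Carol→Karl: 2 + 6 + 5 + 8 + 6 = 27
Best route has total 19.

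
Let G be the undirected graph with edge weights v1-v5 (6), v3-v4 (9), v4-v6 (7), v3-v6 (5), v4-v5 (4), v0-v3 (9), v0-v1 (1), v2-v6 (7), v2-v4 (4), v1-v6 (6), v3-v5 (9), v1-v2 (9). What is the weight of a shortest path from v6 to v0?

A few of the v6→v0 routes:
v6→v2→v1→v0: 7 + 9 + 1 = 17
v6→v4→v2→v1→v0: 7 + 4 + 9 + 1 = 21
v6→v3→v5→v1→v0: 5 + 9 + 6 + 1 = 21
v6→v4→v5→v1→v0: 7 + 4 + 6 + 1 = 18
v6→v3→v0: 5 + 9 = 14
v6→v1→v0: 6 + 1 = 7
Shortest: 7.

7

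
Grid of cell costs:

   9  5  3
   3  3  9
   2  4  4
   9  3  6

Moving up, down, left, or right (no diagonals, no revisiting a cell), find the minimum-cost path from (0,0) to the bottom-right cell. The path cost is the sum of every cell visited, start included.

27

Cheapest: (0,0)→(1,0)→(2,0)→(2,1)→(3,1)→(3,2)
  9 + 3 + 2 + 4 + 3 + 6 = 27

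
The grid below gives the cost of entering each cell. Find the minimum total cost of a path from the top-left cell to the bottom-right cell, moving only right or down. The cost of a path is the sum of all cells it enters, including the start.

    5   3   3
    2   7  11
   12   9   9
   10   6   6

35

One optimal route is (0,0) -> (1,0) -> (1,1) -> (2,1) -> (3,1) -> (3,2).
Its cost is 5 + 2 + 7 + 9 + 6 + 6 = 35.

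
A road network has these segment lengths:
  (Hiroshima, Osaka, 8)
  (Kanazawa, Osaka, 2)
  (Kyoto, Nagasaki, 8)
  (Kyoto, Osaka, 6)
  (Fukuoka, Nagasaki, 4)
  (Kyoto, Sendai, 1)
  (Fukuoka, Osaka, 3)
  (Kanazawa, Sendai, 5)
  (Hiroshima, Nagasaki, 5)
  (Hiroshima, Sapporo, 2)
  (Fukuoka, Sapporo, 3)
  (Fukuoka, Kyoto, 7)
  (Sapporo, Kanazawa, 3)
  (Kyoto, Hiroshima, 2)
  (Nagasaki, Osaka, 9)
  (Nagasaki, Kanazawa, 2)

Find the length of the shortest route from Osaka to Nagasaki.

Some routes from Osaka to Nagasaki:
Osaka-Kanazawa-Nagasaki: 2 + 2 = 4
Osaka-Fukuoka-Nagasaki: 3 + 4 = 7
Osaka-Nagasaki: 9
Shortest: 4.

4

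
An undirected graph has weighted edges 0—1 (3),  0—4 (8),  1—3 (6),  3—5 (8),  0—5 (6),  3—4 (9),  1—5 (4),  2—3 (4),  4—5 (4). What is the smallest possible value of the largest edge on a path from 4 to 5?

4

Checking several routes:
4-0-5: max(8, 6) = 8
4-0-1-5: max(8, 3, 4) = 8
4-0-1-3-5: max(8, 3, 6, 8) = 8
4-5: max(4) = 4
Smallest bottleneck: 4.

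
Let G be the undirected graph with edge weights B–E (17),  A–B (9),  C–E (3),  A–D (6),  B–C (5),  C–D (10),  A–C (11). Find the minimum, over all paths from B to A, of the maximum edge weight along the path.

Candidate routes:
B → C → A: max(5, 11) = 11
B → A: max(9) = 9
B → E → C → A: max(17, 3, 11) = 17
B → C → D → A: max(5, 10, 6) = 10
B → E → C → D → A: max(17, 3, 10, 6) = 17
Best route has worst link 9.

9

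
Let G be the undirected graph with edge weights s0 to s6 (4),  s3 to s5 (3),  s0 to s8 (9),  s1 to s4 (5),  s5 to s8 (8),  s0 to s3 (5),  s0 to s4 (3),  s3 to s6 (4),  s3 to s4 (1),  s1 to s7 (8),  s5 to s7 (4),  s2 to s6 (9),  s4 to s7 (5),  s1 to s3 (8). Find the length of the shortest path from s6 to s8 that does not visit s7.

Checking several routes:
s6 -> s0 -> s4 -> s3 -> s5 -> s8: 4 + 3 + 1 + 3 + 8 = 19
s6 -> s0 -> s3 -> s5 -> s8: 4 + 5 + 3 + 8 = 20
s6 -> s3 -> s0 -> s8: 4 + 5 + 9 = 18
s6 -> s3 -> s4 -> s0 -> s8: 4 + 1 + 3 + 9 = 17
s6 -> s0 -> s8: 4 + 9 = 13
s6 -> s3 -> s5 -> s8: 4 + 3 + 8 = 15
Shortest: 13.

13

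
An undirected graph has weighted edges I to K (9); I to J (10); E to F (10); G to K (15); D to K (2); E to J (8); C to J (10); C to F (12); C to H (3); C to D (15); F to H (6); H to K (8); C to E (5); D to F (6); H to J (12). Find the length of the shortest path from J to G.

Checking several routes:
J-H-F-D-K-G: 12 + 6 + 6 + 2 + 15 = 41
J-H-K-G: 12 + 8 + 15 = 35
J-C-H-K-G: 10 + 3 + 8 + 15 = 36
J-I-K-G: 10 + 9 + 15 = 34
J-E-C-H-K-G: 8 + 5 + 3 + 8 + 15 = 39
The minimum is 34.

34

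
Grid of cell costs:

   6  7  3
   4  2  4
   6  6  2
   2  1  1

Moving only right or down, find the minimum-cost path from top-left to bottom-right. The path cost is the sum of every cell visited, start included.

Cheapest: r0c0→r1c0→r1c1→r1c2→r2c2→r3c2
  6 + 4 + 2 + 4 + 2 + 1 = 19

19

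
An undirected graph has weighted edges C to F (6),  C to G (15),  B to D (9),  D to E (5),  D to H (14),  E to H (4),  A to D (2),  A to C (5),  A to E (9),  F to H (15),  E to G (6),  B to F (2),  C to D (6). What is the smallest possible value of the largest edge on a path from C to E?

5

Checking several routes:
C → D → A → E: max(6, 2, 9) = 9
C → D → E: max(6, 5) = 6
C → F → B → D → E: max(6, 2, 9, 5) = 9
C → A → D → E: max(5, 2, 5) = 5
Best route has worst link 5.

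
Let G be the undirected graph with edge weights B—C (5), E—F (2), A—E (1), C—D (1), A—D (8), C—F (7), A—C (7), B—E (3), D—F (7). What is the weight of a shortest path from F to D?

A few of the F→D routes:
F → E → B → C → D: 2 + 3 + 5 + 1 = 11
F → D: 7
F → E → A → C → D: 2 + 1 + 7 + 1 = 11
F → C → D: 7 + 1 = 8
Shortest: 7.

7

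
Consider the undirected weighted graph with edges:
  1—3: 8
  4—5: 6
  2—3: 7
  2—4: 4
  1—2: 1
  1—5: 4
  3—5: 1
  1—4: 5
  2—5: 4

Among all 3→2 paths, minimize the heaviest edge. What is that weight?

4

Some routes from 3 to 2:
3 -> 2: max(7) = 7
3 -> 5 -> 2: max(1, 4) = 4
3 -> 5 -> 4 -> 1 -> 2: max(1, 6, 5, 1) = 6
3 -> 5 -> 1 -> 2: max(1, 4, 1) = 4
3 -> 5 -> 1 -> 4 -> 2: max(1, 4, 5, 4) = 5
3 -> 5 -> 4 -> 2: max(1, 6, 4) = 6
Smallest bottleneck: 4.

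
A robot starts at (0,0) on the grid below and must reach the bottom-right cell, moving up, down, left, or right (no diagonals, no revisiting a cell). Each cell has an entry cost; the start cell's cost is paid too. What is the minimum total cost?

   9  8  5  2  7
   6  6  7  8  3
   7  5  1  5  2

34

Cheapest: (0,0) → (1,0) → (1,1) → (2,1) → (2,2) → (2,3) → (2,4)
  9 + 6 + 6 + 5 + 1 + 5 + 2 = 34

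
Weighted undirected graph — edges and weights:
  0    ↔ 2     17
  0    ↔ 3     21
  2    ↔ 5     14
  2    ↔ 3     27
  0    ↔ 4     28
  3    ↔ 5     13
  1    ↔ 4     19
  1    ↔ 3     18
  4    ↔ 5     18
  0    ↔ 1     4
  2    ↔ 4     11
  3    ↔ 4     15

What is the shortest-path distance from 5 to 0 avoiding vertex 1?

31

Comparing a few candidate routes:
5 -> 3 -> 0: 13 + 21 = 34
5 -> 4 -> 0: 18 + 28 = 46
5 -> 2 -> 0: 14 + 17 = 31
5 -> 4 -> 2 -> 0: 18 + 11 + 17 = 46
Shortest: 31.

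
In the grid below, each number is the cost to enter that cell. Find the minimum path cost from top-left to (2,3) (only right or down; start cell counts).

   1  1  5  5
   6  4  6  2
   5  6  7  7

Cheapest: [0,0] -> [0,1] -> [0,2] -> [0,3] -> [1,3] -> [2,3]
  1 + 1 + 5 + 5 + 2 + 7 = 21

21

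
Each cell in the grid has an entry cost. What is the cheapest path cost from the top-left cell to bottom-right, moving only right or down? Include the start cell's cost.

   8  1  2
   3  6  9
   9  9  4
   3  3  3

One optimal route is (0,0) (0,1) (0,2) (1,2) (2,2) (3,2).
Its cost is 8 + 1 + 2 + 9 + 4 + 3 = 27.

27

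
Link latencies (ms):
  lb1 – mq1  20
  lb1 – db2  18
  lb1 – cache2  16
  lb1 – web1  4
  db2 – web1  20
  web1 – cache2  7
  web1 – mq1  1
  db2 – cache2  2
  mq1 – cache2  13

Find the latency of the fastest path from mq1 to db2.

10

Some routes from mq1 to db2:
mq1-cache2-db2: 13 + 2 = 15
mq1-web1-lb1-db2: 1 + 4 + 18 = 23
mq1-web1-db2: 1 + 20 = 21
mq1-web1-lb1-cache2-db2: 1 + 4 + 16 + 2 = 23
mq1-web1-cache2-db2: 1 + 7 + 2 = 10
Shortest: 10 ms.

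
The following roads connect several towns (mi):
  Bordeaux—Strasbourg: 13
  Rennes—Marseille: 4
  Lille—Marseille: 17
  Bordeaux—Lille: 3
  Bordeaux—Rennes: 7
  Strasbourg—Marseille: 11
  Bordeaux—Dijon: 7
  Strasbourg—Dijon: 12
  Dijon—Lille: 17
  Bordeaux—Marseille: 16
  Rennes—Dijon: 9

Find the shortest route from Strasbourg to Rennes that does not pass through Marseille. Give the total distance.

A few of the Strasbourg→Rennes routes:
Strasbourg - Dijon - Bordeaux - Rennes: 12 + 7 + 7 = 26
Strasbourg - Bordeaux - Rennes: 13 + 7 = 20
Strasbourg - Bordeaux - Dijon - Rennes: 13 + 7 + 9 = 29
Strasbourg - Dijon - Rennes: 12 + 9 = 21
The minimum is 20 mi.

20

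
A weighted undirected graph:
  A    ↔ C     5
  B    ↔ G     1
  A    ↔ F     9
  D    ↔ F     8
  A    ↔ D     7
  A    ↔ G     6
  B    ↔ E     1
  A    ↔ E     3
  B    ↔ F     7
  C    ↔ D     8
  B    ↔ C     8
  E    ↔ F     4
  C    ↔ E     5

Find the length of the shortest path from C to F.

9

Comparing a few candidate routes:
C → A → F: 5 + 9 = 14
C → B → E → F: 8 + 1 + 4 = 13
C → E → B → F: 5 + 1 + 7 = 13
C → A → E → F: 5 + 3 + 4 = 12
C → B → F: 8 + 7 = 15
C → E → F: 5 + 4 = 9
Shortest: 9.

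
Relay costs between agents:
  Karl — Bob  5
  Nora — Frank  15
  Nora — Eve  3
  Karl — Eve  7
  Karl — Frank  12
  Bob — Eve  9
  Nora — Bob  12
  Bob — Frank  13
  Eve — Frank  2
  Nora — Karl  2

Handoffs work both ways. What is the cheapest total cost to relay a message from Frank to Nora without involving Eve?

Some routes from Frank to Nora avoiding Eve:
Frank → Nora: 15
Frank → Bob → Karl → Nora: 13 + 5 + 2 = 20
Frank → Karl → Nora: 12 + 2 = 14
Shortest: 14.

14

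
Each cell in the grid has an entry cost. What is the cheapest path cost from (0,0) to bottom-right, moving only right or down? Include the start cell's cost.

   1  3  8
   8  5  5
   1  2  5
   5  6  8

Cheapest: (0,0)→(0,1)→(1,1)→(2,1)→(2,2)→(3,2)
  1 + 3 + 5 + 2 + 5 + 8 = 24

24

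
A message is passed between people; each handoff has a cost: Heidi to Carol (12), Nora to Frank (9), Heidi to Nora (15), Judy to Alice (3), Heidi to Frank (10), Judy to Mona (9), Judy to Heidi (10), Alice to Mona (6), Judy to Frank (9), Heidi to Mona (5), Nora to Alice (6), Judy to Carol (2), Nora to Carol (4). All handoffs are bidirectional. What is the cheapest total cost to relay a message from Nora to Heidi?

Comparing a few candidate routes:
Nora -> Alice -> Mona -> Heidi: 6 + 6 + 5 = 17
Nora -> Heidi: 15
Nora -> Carol -> Heidi: 4 + 12 = 16
Nora -> Carol -> Judy -> Heidi: 4 + 2 + 10 = 16
Best route has total 15.

15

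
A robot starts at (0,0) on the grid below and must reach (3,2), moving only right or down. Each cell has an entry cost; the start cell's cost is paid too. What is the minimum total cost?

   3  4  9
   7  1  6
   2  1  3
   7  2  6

17

Best path: r0c0→r0c1→r1c1→r2c1→r3c1→r3c2
Cost: 3 + 4 + 1 + 1 + 2 + 6 = 17
(Top row then right column would cost 31.)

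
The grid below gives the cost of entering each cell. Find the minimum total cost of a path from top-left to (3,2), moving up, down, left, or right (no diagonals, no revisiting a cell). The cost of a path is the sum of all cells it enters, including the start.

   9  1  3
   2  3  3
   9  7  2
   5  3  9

Cheapest: r0c0→r0c1→r0c2→r1c2→r2c2→r3c2
  9 + 1 + 3 + 3 + 2 + 9 = 27

27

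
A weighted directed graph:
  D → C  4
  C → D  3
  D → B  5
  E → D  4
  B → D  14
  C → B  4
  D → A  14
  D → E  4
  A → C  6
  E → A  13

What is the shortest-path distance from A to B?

10

Paths from A to B:
A→C→D→B: 6 + 3 + 5 = 14
A→C→B: 6 + 4 = 10
The minimum is 10.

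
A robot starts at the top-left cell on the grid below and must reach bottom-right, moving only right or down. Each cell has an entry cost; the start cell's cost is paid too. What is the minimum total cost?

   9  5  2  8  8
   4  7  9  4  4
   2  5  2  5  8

35

Cheapest: [0,0] [1,0] [2,0] [2,1] [2,2] [2,3] [2,4]
  9 + 4 + 2 + 5 + 2 + 5 + 8 = 35
(Top row then right column would cost 44.)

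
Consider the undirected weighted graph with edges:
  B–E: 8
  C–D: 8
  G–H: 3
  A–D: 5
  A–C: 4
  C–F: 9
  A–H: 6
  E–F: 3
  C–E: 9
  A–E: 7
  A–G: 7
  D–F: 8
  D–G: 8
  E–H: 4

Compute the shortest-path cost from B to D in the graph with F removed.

Some routes from B to D avoiding F:
B→E→C→D: 8 + 9 + 8 = 25
B→E→H→G→D: 8 + 4 + 3 + 8 = 23
B→E→A→D: 8 + 7 + 5 = 20
B→E→H→A→D: 8 + 4 + 6 + 5 = 23
B→E→C→A→D: 8 + 9 + 4 + 5 = 26
The minimum is 20.

20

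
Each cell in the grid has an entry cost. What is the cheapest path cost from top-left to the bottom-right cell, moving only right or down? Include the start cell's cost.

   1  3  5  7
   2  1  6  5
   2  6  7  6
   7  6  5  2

23

Best path: (0,0) → (1,0) → (1,1) → (1,2) → (1,3) → (2,3) → (3,3)
Cost: 1 + 2 + 1 + 6 + 5 + 6 + 2 = 23
For comparison, the top-then-right route costs 29.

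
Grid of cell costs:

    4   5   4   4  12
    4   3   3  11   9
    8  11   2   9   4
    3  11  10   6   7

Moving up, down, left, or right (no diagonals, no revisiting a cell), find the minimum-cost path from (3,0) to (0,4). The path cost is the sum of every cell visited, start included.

41

Cheapest: [3,0] -> [2,0] -> [1,0] -> [1,1] -> [1,2] -> [0,2] -> [0,3] -> [0,4]
  3 + 8 + 4 + 3 + 3 + 4 + 4 + 12 = 41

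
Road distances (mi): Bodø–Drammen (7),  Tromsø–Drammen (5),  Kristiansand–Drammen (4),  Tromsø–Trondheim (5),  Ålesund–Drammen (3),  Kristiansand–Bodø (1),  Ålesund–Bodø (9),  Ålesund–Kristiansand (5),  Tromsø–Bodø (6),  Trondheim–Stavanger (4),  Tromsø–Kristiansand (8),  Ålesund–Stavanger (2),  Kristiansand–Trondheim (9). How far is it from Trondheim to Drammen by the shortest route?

9

A few of the Trondheim→Drammen routes:
Trondheim -> Stavanger -> Ålesund -> Kristiansand -> Drammen: 4 + 2 + 5 + 4 = 15
Trondheim -> Tromsø -> Bodø -> Kristiansand -> Drammen: 5 + 6 + 1 + 4 = 16
Trondheim -> Kristiansand -> Drammen: 9 + 4 = 13
Trondheim -> Stavanger -> Ålesund -> Drammen: 4 + 2 + 3 = 9
Trondheim -> Kristiansand -> Bodø -> Drammen: 9 + 1 + 7 = 17
Trondheim -> Tromsø -> Drammen: 5 + 5 = 10
Best route has total 9 mi.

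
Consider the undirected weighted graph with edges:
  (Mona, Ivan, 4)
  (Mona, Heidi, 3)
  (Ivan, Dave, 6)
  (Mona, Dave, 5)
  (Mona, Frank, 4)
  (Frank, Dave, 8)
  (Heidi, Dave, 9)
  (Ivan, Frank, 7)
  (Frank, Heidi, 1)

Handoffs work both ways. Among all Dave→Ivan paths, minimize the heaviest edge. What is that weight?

5

Some routes from Dave to Ivan:
Dave→Mona→Frank→Ivan: max(5, 4, 7) = 7
Dave→Mona→Ivan: max(5, 4) = 5
Dave→Mona→Heidi→Frank→Ivan: max(5, 3, 1, 7) = 7
Dave→Ivan: max(6) = 6
Dave→Frank→Mona→Ivan: max(8, 4, 4) = 8
Best route has worst link 5.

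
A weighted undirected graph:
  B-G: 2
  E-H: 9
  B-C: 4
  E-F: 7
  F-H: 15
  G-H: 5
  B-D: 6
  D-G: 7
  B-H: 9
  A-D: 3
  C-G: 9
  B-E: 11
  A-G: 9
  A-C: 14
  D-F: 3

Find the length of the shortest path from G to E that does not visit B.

14

Comparing a few candidate routes:
G -> H -> F -> E: 5 + 15 + 7 = 27
G -> C -> A -> D -> F -> E: 9 + 14 + 3 + 3 + 7 = 36
G -> D -> F -> E: 7 + 3 + 7 = 17
G -> H -> E: 5 + 9 = 14
G -> A -> D -> F -> E: 9 + 3 + 3 + 7 = 22
G -> D -> F -> H -> E: 7 + 3 + 15 + 9 = 34
Best route has total 14.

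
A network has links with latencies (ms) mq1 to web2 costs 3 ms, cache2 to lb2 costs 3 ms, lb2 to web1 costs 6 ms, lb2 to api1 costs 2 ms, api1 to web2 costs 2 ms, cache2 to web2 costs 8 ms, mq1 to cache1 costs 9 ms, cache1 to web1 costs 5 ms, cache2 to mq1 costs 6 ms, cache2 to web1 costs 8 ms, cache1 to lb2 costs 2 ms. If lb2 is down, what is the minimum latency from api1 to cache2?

10

Candidate routes:
api1 → web2 → mq1 → cache1 → web1 → cache2: 2 + 3 + 9 + 5 + 8 = 27
api1 → web2 → cache2: 2 + 8 = 10
api1 → web2 → mq1 → cache2: 2 + 3 + 6 = 11
Shortest: 10 ms.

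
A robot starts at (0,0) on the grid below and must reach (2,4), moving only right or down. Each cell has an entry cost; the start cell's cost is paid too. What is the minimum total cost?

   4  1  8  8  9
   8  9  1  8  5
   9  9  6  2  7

Cheapest: (0,0) → (0,1) → (0,2) → (1,2) → (2,2) → (2,3) → (2,4)
  4 + 1 + 8 + 1 + 6 + 2 + 7 = 29
(Top row then right column would cost 42.)

29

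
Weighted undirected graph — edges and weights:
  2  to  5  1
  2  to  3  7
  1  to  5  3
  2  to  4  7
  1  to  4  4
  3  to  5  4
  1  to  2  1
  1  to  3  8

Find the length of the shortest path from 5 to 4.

6

Checking several routes:
5 → 2 → 4: 1 + 7 = 8
5 → 3 → 2 → 1 → 4: 4 + 7 + 1 + 4 = 16
5 → 1 → 4: 3 + 4 = 7
5 → 2 → 1 → 4: 1 + 1 + 4 = 6
5 → 1 → 2 → 4: 3 + 1 + 7 = 11
5 → 3 → 1 → 4: 4 + 8 + 4 = 16
The minimum is 6.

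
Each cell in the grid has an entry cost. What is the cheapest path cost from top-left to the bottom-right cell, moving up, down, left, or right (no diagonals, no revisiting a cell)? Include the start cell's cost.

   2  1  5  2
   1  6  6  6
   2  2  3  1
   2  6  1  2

One optimal route is (0,0) (1,0) (2,0) (2,1) (2,2) (2,3) (3,3).
Its cost is 2 + 1 + 2 + 2 + 3 + 1 + 2 = 13.

13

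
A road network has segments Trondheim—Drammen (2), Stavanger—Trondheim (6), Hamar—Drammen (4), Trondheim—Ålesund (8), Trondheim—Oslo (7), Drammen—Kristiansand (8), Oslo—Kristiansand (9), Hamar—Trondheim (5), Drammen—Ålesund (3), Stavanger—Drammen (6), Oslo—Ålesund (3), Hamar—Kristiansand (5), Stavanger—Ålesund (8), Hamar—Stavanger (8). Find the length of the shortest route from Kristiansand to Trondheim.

A few of the Kristiansand→Trondheim routes:
Kristiansand -> Drammen -> Trondheim: 8 + 2 = 10
Kristiansand -> Hamar -> Trondheim: 5 + 5 = 10
Kristiansand -> Hamar -> Drammen -> Trondheim: 5 + 4 + 2 = 11
Shortest: 10 km.

10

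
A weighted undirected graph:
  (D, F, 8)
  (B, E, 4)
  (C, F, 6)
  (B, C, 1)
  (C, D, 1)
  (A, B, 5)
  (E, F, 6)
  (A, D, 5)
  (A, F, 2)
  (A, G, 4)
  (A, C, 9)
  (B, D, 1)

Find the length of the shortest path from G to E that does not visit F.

13

A few of the G→E routes:
G-A-D-B-E: 4 + 5 + 1 + 4 = 14
G-A-B-E: 4 + 5 + 4 = 13
G-A-D-C-B-E: 4 + 5 + 1 + 1 + 4 = 15
Best route has total 13.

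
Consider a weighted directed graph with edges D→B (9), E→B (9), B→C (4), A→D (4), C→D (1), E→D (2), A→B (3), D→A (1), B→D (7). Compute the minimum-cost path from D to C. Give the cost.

8

Candidate routes:
D - A - B - C: 1 + 3 + 4 = 8
D - B - C: 9 + 4 = 13
Shortest: 8.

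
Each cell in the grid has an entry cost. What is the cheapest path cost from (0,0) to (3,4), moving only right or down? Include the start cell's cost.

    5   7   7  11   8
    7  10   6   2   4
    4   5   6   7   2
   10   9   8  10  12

45

Cheapest: [0,0] -> [0,1] -> [0,2] -> [1,2] -> [1,3] -> [1,4] -> [2,4] -> [3,4]
  5 + 7 + 7 + 6 + 2 + 4 + 2 + 12 = 45
(Top row then right column would cost 56.)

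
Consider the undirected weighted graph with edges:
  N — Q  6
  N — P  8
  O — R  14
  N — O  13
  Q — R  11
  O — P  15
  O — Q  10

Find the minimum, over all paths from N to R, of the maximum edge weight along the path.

Routes from N to R:
N -> P -> O -> R: max(8, 15, 14) = 15
N -> Q -> O -> R: max(6, 10, 14) = 14
N -> Q -> R: max(6, 11) = 11
N -> O -> Q -> R: max(13, 10, 11) = 13
N -> P -> O -> Q -> R: max(8, 15, 10, 11) = 15
N -> O -> R: max(13, 14) = 14
Best route has worst link 11.

11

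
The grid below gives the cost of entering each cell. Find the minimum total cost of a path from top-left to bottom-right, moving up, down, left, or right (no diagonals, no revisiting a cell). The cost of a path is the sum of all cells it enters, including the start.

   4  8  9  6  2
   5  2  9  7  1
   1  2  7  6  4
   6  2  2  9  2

27

Take r0c0 r1c0 r2c0 r2c1 r3c1 r3c2 r3c3 r3c4 for a total of 4 + 5 + 1 + 2 + 2 + 2 + 9 + 2 = 27.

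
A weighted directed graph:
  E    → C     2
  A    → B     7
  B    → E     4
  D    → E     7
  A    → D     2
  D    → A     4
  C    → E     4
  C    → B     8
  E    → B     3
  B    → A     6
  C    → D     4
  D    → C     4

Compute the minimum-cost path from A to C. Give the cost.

6

Candidate routes:
A-D-E-C: 2 + 7 + 2 = 11
A-D-C: 2 + 4 = 6
A-B-E-C: 7 + 4 + 2 = 13
The minimum is 6.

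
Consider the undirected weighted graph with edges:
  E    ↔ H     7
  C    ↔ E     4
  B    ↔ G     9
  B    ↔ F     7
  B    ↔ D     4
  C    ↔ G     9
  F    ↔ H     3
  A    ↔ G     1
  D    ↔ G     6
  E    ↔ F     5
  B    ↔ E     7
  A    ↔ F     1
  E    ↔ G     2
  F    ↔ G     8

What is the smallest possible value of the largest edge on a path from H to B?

Checking several routes:
H→F→A→G→E→B: max(3, 1, 1, 2, 7) = 7
H→F→E→B: max(3, 5, 7) = 7
H→F→A→G→D→B: max(3, 1, 1, 6, 4) = 6
H→F→E→G→D→B: max(3, 5, 2, 6, 4) = 6
The minimum achievable maximum is 6.

6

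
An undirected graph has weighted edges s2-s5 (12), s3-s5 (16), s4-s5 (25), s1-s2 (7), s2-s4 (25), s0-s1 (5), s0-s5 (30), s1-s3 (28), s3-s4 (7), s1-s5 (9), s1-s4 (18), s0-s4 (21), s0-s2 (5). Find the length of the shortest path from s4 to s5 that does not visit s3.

Some routes from s4 to s5 avoiding s3:
s4-s5: 25
s4-s1-s2-s5: 18 + 7 + 12 = 37
s4-s0-s1-s5: 21 + 5 + 9 = 35
s4-s2-s5: 25 + 12 = 37
s4-s1-s5: 18 + 9 = 27
Shortest: 25.

25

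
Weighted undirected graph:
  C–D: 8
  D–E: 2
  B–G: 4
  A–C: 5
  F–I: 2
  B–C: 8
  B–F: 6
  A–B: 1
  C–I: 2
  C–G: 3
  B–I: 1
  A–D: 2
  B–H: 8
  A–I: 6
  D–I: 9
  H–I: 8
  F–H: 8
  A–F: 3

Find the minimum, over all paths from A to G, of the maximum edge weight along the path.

3

A few of the A→G routes:
A -> B -> G: max(1, 4) = 4
A -> F -> I -> B -> G: max(3, 2, 1, 4) = 4
A -> B -> I -> C -> G: max(1, 1, 2, 3) = 3
A -> F -> I -> C -> G: max(3, 2, 2, 3) = 3
Smallest bottleneck: 3.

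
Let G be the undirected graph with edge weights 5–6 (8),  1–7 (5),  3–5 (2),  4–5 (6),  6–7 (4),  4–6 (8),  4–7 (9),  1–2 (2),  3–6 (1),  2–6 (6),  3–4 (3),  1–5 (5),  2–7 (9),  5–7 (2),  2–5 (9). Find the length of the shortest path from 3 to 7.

Comparing a few candidate routes:
3 → 6 → 7: 1 + 4 = 5
3 → 4 → 5 → 7: 3 + 6 + 2 = 11
3 → 5 → 7: 2 + 2 = 4
Shortest: 4.

4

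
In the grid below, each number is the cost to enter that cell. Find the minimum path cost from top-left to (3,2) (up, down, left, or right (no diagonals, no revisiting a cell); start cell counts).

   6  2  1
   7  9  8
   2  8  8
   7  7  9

34

Cheapest: [0,0] [0,1] [0,2] [1,2] [2,2] [3,2]
  6 + 2 + 1 + 8 + 8 + 9 = 34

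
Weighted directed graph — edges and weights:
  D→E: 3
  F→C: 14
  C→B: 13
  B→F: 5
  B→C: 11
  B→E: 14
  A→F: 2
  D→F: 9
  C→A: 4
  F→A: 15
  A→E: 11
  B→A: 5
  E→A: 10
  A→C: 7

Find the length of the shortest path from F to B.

27

Paths from F to B:
F→C→B: 14 + 13 = 27
F→A→C→B: 15 + 7 + 13 = 35
The minimum is 27.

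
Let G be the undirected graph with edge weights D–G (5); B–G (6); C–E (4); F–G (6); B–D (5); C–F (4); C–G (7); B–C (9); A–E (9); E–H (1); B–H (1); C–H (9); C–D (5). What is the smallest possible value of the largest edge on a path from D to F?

5

Some routes from D to F:
D → B → H → E → C → F: max(5, 1, 1, 4, 4) = 5
D → C → F: max(5, 4) = 5
D → C → E → H → B → G → F: max(5, 4, 1, 1, 6, 6) = 6
D → G → F: max(5, 6) = 6
D → G → B → H → E → C → F: max(5, 6, 1, 1, 4, 4) = 6
D → B → G → F: max(5, 6, 6) = 6
The minimum achievable maximum is 5.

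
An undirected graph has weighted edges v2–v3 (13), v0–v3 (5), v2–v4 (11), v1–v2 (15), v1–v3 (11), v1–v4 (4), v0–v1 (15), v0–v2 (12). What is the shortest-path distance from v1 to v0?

15

Checking several routes:
v1 -> v0: 15
v1 -> v4 -> v2 -> v0: 4 + 11 + 12 = 27
v1 -> v2 -> v0: 15 + 12 = 27
v1 -> v3 -> v0: 11 + 5 = 16
v1 -> v2 -> v3 -> v0: 15 + 13 + 5 = 33
v1 -> v4 -> v2 -> v3 -> v0: 4 + 11 + 13 + 5 = 33
Best route has total 15.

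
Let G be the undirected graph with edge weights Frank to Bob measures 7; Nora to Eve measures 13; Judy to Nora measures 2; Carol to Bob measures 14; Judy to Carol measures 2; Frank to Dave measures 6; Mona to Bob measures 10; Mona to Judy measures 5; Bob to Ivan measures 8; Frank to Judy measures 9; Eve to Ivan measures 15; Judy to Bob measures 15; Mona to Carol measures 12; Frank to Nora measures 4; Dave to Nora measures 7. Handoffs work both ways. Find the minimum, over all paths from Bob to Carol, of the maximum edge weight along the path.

7

A few of the Bob→Carol routes:
Bob-Mona-Carol: max(10, 12) = 12
Bob-Mona-Judy-Carol: max(10, 5, 2) = 10
Bob-Frank-Dave-Nora-Judy-Carol: max(7, 6, 7, 2, 2) = 7
Bob-Frank-Judy-Carol: max(7, 9, 2) = 9
Bob-Frank-Nora-Judy-Carol: max(7, 4, 2, 2) = 7
Bob-Frank-Nora-Judy-Mona-Carol: max(7, 4, 2, 5, 12) = 12
Best route has worst link 7.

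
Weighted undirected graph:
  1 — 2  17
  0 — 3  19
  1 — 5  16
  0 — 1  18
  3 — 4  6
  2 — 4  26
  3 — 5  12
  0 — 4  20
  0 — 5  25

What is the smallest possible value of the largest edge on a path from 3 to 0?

Some routes from 3 to 0:
3 -> 5 -> 1 -> 2 -> 4 -> 0: max(12, 16, 17, 26, 20) = 26
3 -> 4 -> 0: max(6, 20) = 20
3 -> 5 -> 1 -> 0: max(12, 16, 18) = 18
3 -> 5 -> 0: max(12, 25) = 25
3 -> 0: max(19) = 19
The minimum achievable maximum is 18.

18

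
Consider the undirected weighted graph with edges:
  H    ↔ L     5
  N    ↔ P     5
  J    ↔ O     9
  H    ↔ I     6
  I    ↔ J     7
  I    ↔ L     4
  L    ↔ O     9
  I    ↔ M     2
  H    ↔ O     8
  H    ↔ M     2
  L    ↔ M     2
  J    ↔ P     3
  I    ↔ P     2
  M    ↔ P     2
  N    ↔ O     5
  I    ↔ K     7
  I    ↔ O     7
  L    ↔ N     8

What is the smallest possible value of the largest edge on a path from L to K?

Comparing a few candidate routes:
L -> H -> I -> K: max(5, 6, 7) = 7
L -> H -> M -> I -> K: max(5, 2, 2, 7) = 7
L -> H -> M -> P -> N -> O -> I -> K: max(5, 2, 2, 5, 5, 7, 7) = 7
Best route has worst link 7.

7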